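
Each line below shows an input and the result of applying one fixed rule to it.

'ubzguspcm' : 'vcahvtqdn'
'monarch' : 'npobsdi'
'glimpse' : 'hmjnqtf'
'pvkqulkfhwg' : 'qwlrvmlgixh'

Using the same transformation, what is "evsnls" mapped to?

fwtomt

The rule is to shift every letter 1 place forward in the alphabet (wrapping around).
Doing the same to "evsnls": "fwtomt".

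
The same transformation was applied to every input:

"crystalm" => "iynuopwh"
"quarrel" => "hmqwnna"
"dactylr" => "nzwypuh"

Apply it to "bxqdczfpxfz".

vxtmzyvbltb

The pattern: shift every letter 4 places backward in the alphabet (wrapping around), then move the last character to the front.
Doing the same to "bxqdczfpxfz": "vxtmzyvbltb".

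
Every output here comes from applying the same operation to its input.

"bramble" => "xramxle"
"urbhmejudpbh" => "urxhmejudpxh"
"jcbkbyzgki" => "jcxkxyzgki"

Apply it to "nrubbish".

nruxxish

The transformation: replace every "b" with "x".
So "nrubbish" becomes "nruxxish".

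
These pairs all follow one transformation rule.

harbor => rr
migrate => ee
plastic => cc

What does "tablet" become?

tt

Each output is the input with this applied: double every character, then keep only the last 2 characters.
Starting from "tablet": after the first operation, "ttaabblleett"; after the second, "tt".
(Check on "harbor": → "hhaarrbboorr" → "rr" ✓)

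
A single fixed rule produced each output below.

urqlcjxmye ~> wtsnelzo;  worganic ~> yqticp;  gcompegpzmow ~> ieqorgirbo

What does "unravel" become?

Looking at the pairs, the operation is to delete the last 2 characters, then shift every letter 2 places forward in the alphabet (wrapping around).
Starting from "unravel": after the first operation, "unrav"; after the second, "wptcx".

wptcx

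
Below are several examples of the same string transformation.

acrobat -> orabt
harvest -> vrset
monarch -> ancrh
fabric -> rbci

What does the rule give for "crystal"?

Looking at the pairs, the operation is to swap each adjacent pair of characters (1↔2, 3↔4, ...), then delete the first 2 characters.
Working it through for "crystal": intermediate "rcsyatl", final "syatl".

syatl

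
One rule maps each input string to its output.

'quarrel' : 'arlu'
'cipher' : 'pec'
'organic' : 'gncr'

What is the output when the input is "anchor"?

In each case the input is transformed by: move the first 2 characters to the end (rotate left by 2), then keep every other character starting from the first (positions 1st, 3rd, 5th, ...).
Working it through for "anchor": intermediate "choran", final "coa".

coa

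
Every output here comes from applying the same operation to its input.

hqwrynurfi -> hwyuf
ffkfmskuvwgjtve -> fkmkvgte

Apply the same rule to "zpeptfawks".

zetak

The rule is to keep every other character starting from the first (positions 1st, 3rd, 5th, ...).
So "zpeptfawks" becomes "zetak".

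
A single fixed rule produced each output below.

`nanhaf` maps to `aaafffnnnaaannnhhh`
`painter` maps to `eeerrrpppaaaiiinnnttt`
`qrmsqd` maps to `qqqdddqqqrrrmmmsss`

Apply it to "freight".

In each case the input is transformed by: move the last 2 characters to the front (rotate right by 2), then repeat every character 3 times.
On "freight": the first step gives "htfreig", and the second then gives "hhhtttfffrrreeeiiiggg".
(Check on "painter": → "erpaint" → "eeerrrpppaaaiiinnnttt" ✓)

hhhtttfffrrreeeiiiggg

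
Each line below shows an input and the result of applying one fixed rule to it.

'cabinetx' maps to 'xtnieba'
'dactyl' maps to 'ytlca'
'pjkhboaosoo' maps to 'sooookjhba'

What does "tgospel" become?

spolge

Looking at the pairs, the operation is to delete the first character, then sort the characters into reverse alphabetical order.
Working it through for "tgospel": intermediate "gospel", final "spolge".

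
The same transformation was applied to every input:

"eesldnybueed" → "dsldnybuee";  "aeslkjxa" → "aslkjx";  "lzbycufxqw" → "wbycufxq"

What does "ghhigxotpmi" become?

What's happening: delete the first 2 characters, then move the last character to the front.
On "ghhigxotpmi" that produces "ihigxotpm".
(Check on "aeslkjxa": → "slkjxa" → "aslkjx" ✓)

ihigxotpm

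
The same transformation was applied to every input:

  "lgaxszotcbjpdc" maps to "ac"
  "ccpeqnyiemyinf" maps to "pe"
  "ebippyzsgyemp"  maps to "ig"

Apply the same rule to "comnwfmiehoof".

Rule — keep every other character starting from the first (positions 1st, 3rd, 5th, ...), then keep one character in every 3, starting at position 2 (positions 2nd, 5th, 8th, ...).
Doing the same to "comnwfmiehoof": "me".

me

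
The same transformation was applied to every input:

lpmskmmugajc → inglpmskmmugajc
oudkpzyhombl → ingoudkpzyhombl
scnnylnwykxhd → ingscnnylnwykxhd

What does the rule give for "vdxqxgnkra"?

ingvdxqxgnkra

What's happening: prepend "ing".
So "vdxqxgnkra" becomes "ingvdxqxgnkra".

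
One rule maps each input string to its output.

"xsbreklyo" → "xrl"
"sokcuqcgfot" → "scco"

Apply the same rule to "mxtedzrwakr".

Looking at the pairs, the operation is to keep one character in every 3, starting at position 1 (positions 1st, 4th, 7th, ...).
So "mxtedzrwakr" becomes "merk".

merk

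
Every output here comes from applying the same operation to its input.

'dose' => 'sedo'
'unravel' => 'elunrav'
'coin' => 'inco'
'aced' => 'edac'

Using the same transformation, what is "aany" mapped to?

nyaa

Each output is the input with this applied: move the last 2 characters to the front (rotate right by 2).
"aany" → "nyaa".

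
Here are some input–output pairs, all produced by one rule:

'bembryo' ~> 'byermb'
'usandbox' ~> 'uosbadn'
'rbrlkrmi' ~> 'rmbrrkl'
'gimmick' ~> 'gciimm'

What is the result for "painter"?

peatin

Each output is the input with this applied: delete the last character, then take characters alternately from the front and the back (1st, last, 2nd, 2nd-last, ...).
Applying that to "painter" gives "peatin".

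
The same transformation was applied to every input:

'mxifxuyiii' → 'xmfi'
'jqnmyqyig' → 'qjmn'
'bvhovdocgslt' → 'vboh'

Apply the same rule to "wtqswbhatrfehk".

The transformation: swap each adjacent pair of characters (1↔2, 3↔4, ...), then keep only the first 4 characters.
On "wtqswbhatrfehk": the first step gives "twsqbwahrtefkh", and the second then gives "twsq".
(Check on "bvhovdocgslt": → "vbohdvcosgtl" → "vboh" ✓)

twsq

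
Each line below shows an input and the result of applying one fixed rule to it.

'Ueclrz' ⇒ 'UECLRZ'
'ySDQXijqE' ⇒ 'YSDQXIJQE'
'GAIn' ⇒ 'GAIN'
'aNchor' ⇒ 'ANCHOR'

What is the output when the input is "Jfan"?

JFAN

Rule — convert every letter to uppercase.
So "Jfan" becomes "JFAN".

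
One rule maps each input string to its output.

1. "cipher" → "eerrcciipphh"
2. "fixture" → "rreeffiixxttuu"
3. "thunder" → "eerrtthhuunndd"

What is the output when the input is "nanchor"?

The transformation: move the last 2 characters to the front (rotate right by 2), then double every character.
Applying both steps to "nanchor": "ornanch", then "oorrnnaanncchh".

oorrnnaanncchh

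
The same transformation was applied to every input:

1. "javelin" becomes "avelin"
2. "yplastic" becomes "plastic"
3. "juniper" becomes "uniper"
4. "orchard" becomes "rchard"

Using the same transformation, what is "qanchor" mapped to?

anchor

What's happening: delete the first character.
"qanchor" → "anchor".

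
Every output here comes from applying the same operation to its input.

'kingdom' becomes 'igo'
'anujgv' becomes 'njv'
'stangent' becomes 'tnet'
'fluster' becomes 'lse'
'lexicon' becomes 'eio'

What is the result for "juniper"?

The rule is to keep every other character starting from the second (positions 2nd, 4th, 6th, ...).
"juniper" → "uie".

uie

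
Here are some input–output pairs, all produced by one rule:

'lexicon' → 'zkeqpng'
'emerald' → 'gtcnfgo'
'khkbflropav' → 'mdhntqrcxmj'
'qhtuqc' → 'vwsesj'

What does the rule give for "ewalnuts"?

cnpwvugy

The rule is to move the first 2 characters to the end (rotate left by 2), then shift every letter 2 places forward in the alphabet (wrapping around).
Applying both steps to "ewalnuts": "alnutsew", then "cnpwvugy".
(Check on "emerald": → "eraldem" → "gtcnfgo" ✓)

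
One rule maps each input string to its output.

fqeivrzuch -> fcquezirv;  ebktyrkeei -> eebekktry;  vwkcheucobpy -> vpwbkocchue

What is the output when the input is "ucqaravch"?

uccvqaar

In each case the input is transformed by: delete the last character, then take characters alternately from the front and the back (1st, last, 2nd, 2nd-last, ...).
Working it through for "ucqaravch": intermediate "ucqaravc", final "uccvqaar".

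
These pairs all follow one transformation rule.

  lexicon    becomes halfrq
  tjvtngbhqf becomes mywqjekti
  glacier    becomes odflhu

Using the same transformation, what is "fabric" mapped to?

The pattern: delete the first character, then shift every letter 3 places forward in the alphabet (wrapping around).
On "fabric": the first step gives "abric", and the second then gives "deulf".
(Check on "lexicon": → "exicon" → "halfrq" ✓)

deulf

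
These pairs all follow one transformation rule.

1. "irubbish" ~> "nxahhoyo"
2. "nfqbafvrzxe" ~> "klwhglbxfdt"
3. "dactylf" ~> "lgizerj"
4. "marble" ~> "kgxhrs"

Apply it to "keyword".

jkecuxq

In each case the input is transformed by: shift every letter 6 places forward in the alphabet (wrapping around), then swap the first and last characters.
Starting from "keyword": after the first operation, "qkecuxj"; after the second, "jkecuxq".
(Check on "marble": → "sgxhrk" → "kgxhrs" ✓)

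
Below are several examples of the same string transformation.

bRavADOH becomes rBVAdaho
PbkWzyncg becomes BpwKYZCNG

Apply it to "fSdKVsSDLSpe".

The transformation: swap each adjacent pair of characters (1↔2, 3↔4, ...), then flip the case of every letter.
Applying both steps to "fSdKVsSDLSpe": "SfKdsVDSSLep", then "sFkDSvdsslEP".
(Check on "bRavADOH": → "RbvaDAHO" → "rBVAdaho" ✓)

sFkDSvdsslEP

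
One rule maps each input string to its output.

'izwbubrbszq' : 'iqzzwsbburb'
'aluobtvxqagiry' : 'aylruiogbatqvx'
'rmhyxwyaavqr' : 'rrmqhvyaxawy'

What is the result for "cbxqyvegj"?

cjbgxeqvy

The transformation: take characters alternately from the front and the back (1st, last, 2nd, 2nd-last, ...).
On "cbxqyvegj" that produces "cjbgxeqvy".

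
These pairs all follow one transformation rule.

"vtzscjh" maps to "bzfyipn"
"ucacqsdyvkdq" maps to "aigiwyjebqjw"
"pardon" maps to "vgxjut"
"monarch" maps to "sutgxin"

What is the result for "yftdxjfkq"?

What's happening: shift every letter 6 places forward in the alphabet (wrapping around).
"yftdxjfkq" → "elzjdplqw".

elzjdplqw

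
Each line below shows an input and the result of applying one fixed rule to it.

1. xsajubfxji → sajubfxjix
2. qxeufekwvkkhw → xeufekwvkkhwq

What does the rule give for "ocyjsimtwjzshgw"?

cyjsimtwjzshgwo

Looking at the pairs, the operation is to move the first character to the end.
"ocyjsimtwjzshgw" → "cyjsimtwjzshgwo".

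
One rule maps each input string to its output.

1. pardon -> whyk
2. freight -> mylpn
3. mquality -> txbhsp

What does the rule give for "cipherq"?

Looking at the pairs, the operation is to delete the last 2 characters, then shift every letter 7 places forward in the alphabet (wrapping around).
"cipherq" → "ciphe" → "jpwol".

jpwol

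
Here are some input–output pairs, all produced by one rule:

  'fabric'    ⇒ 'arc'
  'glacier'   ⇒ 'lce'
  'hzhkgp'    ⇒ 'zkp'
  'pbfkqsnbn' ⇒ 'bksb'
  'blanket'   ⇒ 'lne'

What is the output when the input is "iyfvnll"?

In each case the input is transformed by: keep every other character starting from the second (positions 2nd, 4th, 6th, ...).
"iyfvnll" → "yvl".

yvl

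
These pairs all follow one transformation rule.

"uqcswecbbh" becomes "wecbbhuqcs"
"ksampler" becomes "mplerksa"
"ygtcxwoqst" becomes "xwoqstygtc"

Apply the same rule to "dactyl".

The pattern: swap the front and back halves of the string, then move the last character to the front.
For "dactyl", step one produces "tyldac"; step two turns that into "ctylda".

ctylda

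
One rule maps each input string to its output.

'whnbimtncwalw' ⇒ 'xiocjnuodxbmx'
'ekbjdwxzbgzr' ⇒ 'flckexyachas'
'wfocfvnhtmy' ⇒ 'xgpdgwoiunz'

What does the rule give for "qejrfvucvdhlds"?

rfksgwvdweimet

Rule — shift every letter 1 place forward in the alphabet (wrapping around).
Doing the same to "qejrfvucvdhlds": "rfksgwvdweimet".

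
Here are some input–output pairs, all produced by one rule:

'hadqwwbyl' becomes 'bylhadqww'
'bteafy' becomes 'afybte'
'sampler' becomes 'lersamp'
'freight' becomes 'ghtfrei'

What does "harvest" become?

estharv

The rule is to move the last 3 characters to the front (rotate right by 3).
Doing the same to "harvest": "estharv".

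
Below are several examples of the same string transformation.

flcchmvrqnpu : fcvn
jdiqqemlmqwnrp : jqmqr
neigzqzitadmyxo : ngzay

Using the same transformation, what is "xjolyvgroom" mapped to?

xlgo

The transformation: keep one character in every 3, starting at position 1 (positions 1st, 4th, 7th, ...).
Applying that to "xjolyvgroom" gives "xlgo".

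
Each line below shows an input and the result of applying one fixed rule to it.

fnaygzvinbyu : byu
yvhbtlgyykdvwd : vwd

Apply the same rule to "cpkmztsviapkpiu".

piu

Rule — keep only the last 3 characters.
"cpkmztsviapkpiu" → "piu".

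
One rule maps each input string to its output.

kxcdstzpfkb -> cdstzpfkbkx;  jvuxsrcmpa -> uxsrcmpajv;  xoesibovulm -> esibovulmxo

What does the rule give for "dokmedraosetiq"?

kmedraosetiqdo

Looking at the pairs, the operation is to move the first 2 characters to the end (rotate left by 2).
So "dokmedraosetiq" becomes "kmedraosetiqdo".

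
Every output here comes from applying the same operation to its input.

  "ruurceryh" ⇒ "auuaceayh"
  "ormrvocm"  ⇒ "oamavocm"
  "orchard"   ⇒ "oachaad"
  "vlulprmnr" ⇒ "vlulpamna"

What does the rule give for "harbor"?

Each output is the input with this applied: replace every "r" with "a".
For "harbor" the result is "haaboa".

haaboa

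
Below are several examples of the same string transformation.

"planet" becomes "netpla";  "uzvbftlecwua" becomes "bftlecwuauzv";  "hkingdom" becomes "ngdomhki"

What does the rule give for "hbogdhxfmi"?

gdhxfmihbo

What's happening: move the first 3 characters to the end (rotate left by 3).
On "hbogdhxfmi" that produces "gdhxfmihbo".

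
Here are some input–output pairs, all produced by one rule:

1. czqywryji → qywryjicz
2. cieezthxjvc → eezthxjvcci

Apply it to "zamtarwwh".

mtarwwhza

The transformation: move the first 2 characters to the end (rotate left by 2).
On "zamtarwwh" that produces "mtarwwhza".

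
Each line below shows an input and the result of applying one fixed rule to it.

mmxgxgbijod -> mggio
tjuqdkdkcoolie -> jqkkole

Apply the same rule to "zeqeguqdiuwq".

The transformation: keep every other character starting from the second (positions 2nd, 4th, 6th, ...).
"zeqeguqdiuwq" → "eeuduq".

eeuduq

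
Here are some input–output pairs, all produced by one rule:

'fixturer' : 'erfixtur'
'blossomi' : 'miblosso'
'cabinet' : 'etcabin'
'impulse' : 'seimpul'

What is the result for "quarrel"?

elquarr

Each output is the input with this applied: move the last 2 characters to the front (rotate right by 2).
"quarrel" → "elquarr".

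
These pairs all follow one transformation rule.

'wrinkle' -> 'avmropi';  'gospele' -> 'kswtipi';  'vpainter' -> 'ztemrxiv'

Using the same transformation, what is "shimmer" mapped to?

In each case the input is transformed by: shift every letter 4 places forward in the alphabet (wrapping around).
Applying that to "shimmer" gives "wlmqqiv".

wlmqqiv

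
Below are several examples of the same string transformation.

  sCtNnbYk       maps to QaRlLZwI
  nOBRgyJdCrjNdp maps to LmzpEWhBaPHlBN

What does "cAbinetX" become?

The transformation: shift every letter 2 places backward in the alphabet (wrapping around), then flip the case of every letter.
Applying both steps to "cAbinetX": "aYzglcrV", then "AyZGLCRv".

AyZGLCRv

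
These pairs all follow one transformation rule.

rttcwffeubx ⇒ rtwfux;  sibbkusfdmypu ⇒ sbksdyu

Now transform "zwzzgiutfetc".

In each case the input is transformed by: keep every other character starting from the first (positions 1st, 3rd, 5th, ...).
So "zwzzgiutfetc" becomes "zzguft".

zzguft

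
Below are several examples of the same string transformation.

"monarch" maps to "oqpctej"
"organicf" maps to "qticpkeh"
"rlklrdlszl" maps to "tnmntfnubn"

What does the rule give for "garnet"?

The rule is to shift every letter 2 places forward in the alphabet (wrapping around).
On "garnet" that produces "ictpgv".

ictpgv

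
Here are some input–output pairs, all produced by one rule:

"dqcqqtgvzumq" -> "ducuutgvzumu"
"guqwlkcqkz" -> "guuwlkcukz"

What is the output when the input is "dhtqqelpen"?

The pattern: replace every "q" with "u".
Applying that to "dhtqqelpen" gives "dhtuuelpen".

dhtuuelpen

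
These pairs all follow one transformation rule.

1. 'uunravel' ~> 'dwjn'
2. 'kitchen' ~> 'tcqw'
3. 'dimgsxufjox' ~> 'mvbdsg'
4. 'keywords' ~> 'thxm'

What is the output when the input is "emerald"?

nnjm

The rule is to shift every letter 9 places forward in the alphabet (wrapping around), then keep every other character starting from the first (positions 1st, 3rd, 5th, ...).
Starting from "emerald": after the first operation, "nvnajum"; after the second, "nnjm".
(Check on "keywords": → "tnhfxamb" → "thxm" ✓)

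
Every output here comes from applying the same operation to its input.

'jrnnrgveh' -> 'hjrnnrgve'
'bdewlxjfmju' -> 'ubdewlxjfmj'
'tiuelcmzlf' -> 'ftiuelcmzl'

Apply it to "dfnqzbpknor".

rdfnqzbpkno

Looking at the pairs, the operation is to move the last character to the front.
So "dfnqzbpknor" becomes "rdfnqzbpkno".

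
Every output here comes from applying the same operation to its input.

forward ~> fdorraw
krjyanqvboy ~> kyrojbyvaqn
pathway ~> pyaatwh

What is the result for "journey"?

jyoeunr

In each case the input is transformed by: take characters alternately from the front and the back (1st, last, 2nd, 2nd-last, ...).
Doing the same to "journey": "jyoeunr".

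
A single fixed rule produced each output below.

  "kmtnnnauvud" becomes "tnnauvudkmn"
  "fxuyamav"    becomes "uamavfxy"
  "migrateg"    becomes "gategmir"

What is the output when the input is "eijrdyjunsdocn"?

jdyjunsdocneir

Rule — move the first 3 characters to the end (rotate left by 3), then swap the first and last characters.
Working it through for "eijrdyjunsdocn": intermediate "rdyjunsdocneij", final "jdyjunsdocneir".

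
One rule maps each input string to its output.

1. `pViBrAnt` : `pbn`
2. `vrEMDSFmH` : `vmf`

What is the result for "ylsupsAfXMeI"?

yuam

Rule — keep one character in every 3, starting at position 1 (positions 1st, 4th, 7th, ...), then convert every letter to lowercase.
Starting from "ylsupsAfXMeI": after the first operation, "yuAM"; after the second, "yuam".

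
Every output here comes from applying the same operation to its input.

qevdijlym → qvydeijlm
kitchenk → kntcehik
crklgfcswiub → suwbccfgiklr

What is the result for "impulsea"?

Rule — sort the characters into alphabetical order, then move the last 3 characters to the front (rotate right by 3).
On "impulsea": the first step gives "aeilmpsu", and the second then gives "psuaeilm".
(Check on "crklgfcswiub": → "bccfgiklrsuw" → "suwbccfgiklr" ✓)

psuaeilm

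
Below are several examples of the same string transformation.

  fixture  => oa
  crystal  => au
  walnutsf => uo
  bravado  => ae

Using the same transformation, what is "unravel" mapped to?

The transformation: shift every letter 9 places forward in the alphabet (wrapping around), then keep only the vowels.
For "unravel", step one produces "dwajenu"; step two turns that into "aeu".
(Check on "fixture": → "orgcdan" → "oa" ✓)

aeu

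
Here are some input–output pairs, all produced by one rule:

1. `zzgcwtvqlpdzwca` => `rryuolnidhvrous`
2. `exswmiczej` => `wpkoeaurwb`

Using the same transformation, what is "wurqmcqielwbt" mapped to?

omjieuiawdotl

Each output is the input with this applied: shift every letter 8 places backward in the alphabet (wrapping around).
Doing the same to "wurqmcqielwbt": "omjieuiawdotl".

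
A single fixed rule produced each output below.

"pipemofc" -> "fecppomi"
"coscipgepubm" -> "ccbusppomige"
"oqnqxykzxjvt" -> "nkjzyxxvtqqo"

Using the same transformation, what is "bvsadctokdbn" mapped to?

bbavtsonkddc

The transformation: sort the characters into reverse alphabetical order, then move the last 3 characters to the front (rotate right by 3).
Doing the same to "bvsadctokdbn": "bbavtsonkddc".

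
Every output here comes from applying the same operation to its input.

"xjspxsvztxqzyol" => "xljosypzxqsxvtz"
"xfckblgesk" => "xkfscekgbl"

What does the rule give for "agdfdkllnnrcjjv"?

What's happening: take characters alternately from the front and the back (1st, last, 2nd, 2nd-last, ...).
Applying that to "agdfdkllnnrcjjv" gives "avgjdjfcdrknlnl".

avgjdjfcdrknlnl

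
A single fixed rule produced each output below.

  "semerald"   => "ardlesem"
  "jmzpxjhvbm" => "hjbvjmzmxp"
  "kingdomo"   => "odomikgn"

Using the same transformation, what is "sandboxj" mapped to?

objxasdn

In each case the input is transformed by: swap the front and back halves of the string, then swap each adjacent pair of characters (1↔2, 3↔4, ...).
Applying that to "sandboxj" gives "objxasdn".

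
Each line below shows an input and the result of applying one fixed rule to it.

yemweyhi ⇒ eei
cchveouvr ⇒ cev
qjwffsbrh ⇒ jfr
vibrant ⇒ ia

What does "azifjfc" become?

zj

Rule — keep one character in every 3, starting at position 2 (positions 2nd, 5th, 8th, ...).
So "azifjfc" becomes "zj".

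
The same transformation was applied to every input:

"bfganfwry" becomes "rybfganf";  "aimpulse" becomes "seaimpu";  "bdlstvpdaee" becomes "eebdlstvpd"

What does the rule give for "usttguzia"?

iausttgu

What's happening: move the last 3 characters to the front (rotate right by 3), then delete the first character.
For "usttguzia", step one produces "ziausttgu"; step two turns that into "iausttgu".
(Check on "aimpulse": → "lseaimpu" → "seaimpu" ✓)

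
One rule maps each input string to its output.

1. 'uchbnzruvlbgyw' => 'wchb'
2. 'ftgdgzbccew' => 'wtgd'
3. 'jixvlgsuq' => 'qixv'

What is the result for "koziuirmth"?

The pattern: swap the first and last characters, then keep only the first 4 characters.
For "koziuirmth", step one produces "hoziuirmtk"; step two turns that into "hozi".

hozi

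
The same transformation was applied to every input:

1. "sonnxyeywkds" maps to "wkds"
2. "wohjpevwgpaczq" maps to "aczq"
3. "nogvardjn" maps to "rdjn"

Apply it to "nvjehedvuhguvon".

The transformation: keep only the last 4 characters.
For "nvjehedvuhguvon" the result is "uvon".

uvon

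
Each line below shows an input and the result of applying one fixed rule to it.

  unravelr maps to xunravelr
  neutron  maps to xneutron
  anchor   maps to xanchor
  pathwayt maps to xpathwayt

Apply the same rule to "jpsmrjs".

In each case the input is transformed by: prepend "x".
For "jpsmrjs" the result is "xjpsmrjs".

xjpsmrjs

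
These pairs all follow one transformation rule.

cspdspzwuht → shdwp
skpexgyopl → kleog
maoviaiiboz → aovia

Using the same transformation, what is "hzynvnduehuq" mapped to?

zqnhnu

The transformation: keep every other character starting from the second (positions 2nd, 4th, 6th, ...), then take characters alternately from the front and the back (1st, last, 2nd, 2nd-last, ...).
"hzynvnduehuq" → "znnuhq" → "zqnhnu".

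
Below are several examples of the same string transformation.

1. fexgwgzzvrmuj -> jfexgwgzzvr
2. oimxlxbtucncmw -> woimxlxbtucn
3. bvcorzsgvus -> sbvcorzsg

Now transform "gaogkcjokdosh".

The pattern: move the last character to the front, then delete the last 2 characters.
For "gaogkcjokdosh", step one produces "hgaogkcjokdos"; step two turns that into "hgaogkcjokd".

hgaogkcjokd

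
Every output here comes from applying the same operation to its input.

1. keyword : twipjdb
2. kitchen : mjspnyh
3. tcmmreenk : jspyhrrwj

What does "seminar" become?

What's happening: shift every letter 5 places forward in the alphabet (wrapping around), then move the last 3 characters to the front (rotate right by 3).
"seminar" → "xjrnsfw" → "sfwxjrn".

sfwxjrn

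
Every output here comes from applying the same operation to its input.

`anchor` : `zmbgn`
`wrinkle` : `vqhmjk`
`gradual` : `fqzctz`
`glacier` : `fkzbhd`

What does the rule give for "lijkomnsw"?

khijnlmr

The transformation: delete the last character, then shift every letter 1 place backward in the alphabet (wrapping around).
Working it through for "lijkomnsw": intermediate "lijkomns", final "khijnlmr".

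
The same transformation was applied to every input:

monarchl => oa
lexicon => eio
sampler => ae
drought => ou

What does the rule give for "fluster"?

Looking at the pairs, the operation is to keep only the vowels.
So "fluster" becomes "ue".

ue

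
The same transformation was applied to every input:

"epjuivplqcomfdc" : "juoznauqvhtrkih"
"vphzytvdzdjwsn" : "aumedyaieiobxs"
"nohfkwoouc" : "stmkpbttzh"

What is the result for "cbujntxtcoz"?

What's happening: shift every letter 5 places forward in the alphabet (wrapping around).
Applying that to "cbujntxtcoz" gives "hgzosycyhte".

hgzosycyhte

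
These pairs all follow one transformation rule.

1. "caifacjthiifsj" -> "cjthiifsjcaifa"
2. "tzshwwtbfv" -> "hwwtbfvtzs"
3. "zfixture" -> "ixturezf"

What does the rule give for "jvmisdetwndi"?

The transformation: move the last 2 characters to the front (rotate right by 2), then swap the front and back halves of the string.
For "jvmisdetwndi", step one produces "dijvmisdetwn"; step two turns that into "sdetwndijvmi".

sdetwndijvmi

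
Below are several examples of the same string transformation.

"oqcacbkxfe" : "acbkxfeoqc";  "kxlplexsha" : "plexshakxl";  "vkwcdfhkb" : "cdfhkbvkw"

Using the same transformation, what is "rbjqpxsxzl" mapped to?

Looking at the pairs, the operation is to move the first 3 characters to the end (rotate left by 3).
On "rbjqpxsxzl" that produces "qpxsxzlrbj".

qpxsxzlrbj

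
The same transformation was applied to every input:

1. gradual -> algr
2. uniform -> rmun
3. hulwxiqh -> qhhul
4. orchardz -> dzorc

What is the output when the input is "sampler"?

ersa

Each output is the input with this applied: move the last 2 characters to the front (rotate right by 2), then delete the last 3 characters.
"sampler" → "ersampl" → "ersa".
(Check on "orchardz": → "dzorchar" → "dzorc" ✓)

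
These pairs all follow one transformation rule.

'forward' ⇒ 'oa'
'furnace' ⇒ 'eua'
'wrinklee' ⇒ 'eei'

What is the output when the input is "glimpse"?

ei

The rule is to move the last 2 characters to the front (rotate right by 2), then keep only the vowels.
Working it through for "glimpse": intermediate "seglimp", final "ei".
(Check on "forward": → "rdforwa" → "oa" ✓)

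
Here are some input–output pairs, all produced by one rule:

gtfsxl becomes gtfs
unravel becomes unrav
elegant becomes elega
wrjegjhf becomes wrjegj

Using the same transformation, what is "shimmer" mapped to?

The transformation: delete the last 2 characters.
"shimmer" → "shimm".

shimm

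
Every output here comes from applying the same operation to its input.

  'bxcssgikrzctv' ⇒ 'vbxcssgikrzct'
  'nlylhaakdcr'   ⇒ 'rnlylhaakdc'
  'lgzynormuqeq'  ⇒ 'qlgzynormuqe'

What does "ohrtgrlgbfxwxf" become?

fohrtgrlgbfxwx

Looking at the pairs, the operation is to move the last character to the front.
Doing the same to "ohrtgrlgbfxwxf": "fohrtgrlgbfxwx".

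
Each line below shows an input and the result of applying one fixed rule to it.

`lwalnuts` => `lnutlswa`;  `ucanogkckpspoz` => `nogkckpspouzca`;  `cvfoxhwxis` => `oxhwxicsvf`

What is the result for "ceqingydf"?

Each output is the input with this applied: swap the first and last characters, then move the first 3 characters to the end (rotate left by 3).
Starting from "ceqingydf": after the first operation, "feqingydc"; after the second, "ingydcfeq".

ingydcfeq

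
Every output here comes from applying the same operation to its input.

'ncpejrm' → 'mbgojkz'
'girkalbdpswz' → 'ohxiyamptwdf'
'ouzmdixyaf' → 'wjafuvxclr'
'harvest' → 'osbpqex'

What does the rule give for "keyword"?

The pattern: move the first 2 characters to the end (rotate left by 2), then shift every letter 3 places backward in the alphabet (wrapping around).
Applying both steps to "keyword": "ywordke", then "vtloahb".

vtloahb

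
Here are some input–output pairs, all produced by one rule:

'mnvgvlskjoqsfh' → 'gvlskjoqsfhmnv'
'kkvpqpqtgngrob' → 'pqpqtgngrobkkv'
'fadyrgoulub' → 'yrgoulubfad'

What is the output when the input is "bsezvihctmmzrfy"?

zvihctmmzrfybse

The pattern: move the first 3 characters to the end (rotate left by 3).
Applying that to "bsezvihctmmzrfy" gives "zvihctmmzrfybse".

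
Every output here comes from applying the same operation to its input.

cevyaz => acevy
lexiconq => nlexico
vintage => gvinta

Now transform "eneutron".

In each case the input is transformed by: delete the last character, then move the last character to the front.
On "eneutron": the first step gives "eneutro", and the second then gives "oeneutr".

oeneutr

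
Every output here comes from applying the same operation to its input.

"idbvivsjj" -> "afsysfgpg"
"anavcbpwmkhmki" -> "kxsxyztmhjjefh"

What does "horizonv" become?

lefolwsk

Each output is the input with this applied: shift every letter 3 places backward in the alphabet (wrapping around), then swap each adjacent pair of characters (1↔2, 3↔4, ...).
For "horizonv", step one produces "elofwlks"; step two turns that into "lefolwsk".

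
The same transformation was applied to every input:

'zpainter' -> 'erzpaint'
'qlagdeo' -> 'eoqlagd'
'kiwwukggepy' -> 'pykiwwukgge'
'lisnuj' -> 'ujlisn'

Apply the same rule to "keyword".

rdkeywo

In each case the input is transformed by: move the last 2 characters to the front (rotate right by 2).
On "keyword" that produces "rdkeywo".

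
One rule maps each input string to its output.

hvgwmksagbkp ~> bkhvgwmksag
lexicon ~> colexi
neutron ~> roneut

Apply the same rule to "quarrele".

elquarr

What's happening: delete the last character, then move the last 2 characters to the front (rotate right by 2).
For "quarrele", step one produces "quarrel"; step two turns that into "elquarr".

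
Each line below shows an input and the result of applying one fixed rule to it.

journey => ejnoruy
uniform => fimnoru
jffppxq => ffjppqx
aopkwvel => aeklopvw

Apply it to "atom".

amot

The transformation: sort the characters into alphabetical order.
Applying that to "atom" gives "amot".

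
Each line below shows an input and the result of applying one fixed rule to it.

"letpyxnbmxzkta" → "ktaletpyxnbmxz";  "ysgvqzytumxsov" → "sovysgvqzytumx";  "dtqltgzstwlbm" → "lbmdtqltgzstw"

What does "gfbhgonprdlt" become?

dltgfbhgonpr

In each case the input is transformed by: move the last 3 characters to the front (rotate right by 3).
On "gfbhgonprdlt" that produces "dltgfbhgonpr".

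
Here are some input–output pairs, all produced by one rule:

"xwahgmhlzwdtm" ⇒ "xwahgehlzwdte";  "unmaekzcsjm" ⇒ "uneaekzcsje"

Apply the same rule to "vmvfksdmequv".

What's happening: replace every "m" with "e".
For "vmvfksdmequv" the result is "vevfksdeequv".

vevfksdeequv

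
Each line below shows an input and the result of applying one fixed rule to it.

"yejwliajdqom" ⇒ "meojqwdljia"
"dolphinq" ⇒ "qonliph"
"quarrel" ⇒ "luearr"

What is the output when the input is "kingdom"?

The transformation: take characters alternately from the front and the back (1st, last, 2nd, 2nd-last, ...), then delete the first character.
Working it through for "kingdom": intermediate "kmiondg", final "miondg".

miondg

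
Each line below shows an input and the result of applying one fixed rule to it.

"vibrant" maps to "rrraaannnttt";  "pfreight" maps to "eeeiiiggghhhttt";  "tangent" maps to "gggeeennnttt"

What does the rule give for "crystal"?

ssstttaaalll

The rule is to delete the first 3 characters, then repeat every character 3 times.
For "crystal", step one produces "stal"; step two turns that into "ssstttaaalll".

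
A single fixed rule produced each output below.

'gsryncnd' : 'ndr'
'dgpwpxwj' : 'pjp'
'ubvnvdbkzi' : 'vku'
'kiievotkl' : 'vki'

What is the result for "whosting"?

Each output is the input with this applied: move the first 3 characters to the end (rotate left by 3), then keep one character in every 3, starting at position 2 (positions 2nd, 5th, 8th, ...).
On "whosting": the first step gives "stingwho", and the second then gives "tgo".

tgo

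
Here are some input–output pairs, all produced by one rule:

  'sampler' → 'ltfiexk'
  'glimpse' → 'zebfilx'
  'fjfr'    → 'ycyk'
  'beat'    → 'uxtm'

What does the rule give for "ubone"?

Looking at the pairs, the operation is to shift every letter 7 places backward in the alphabet (wrapping around).
"ubone" → "nuhgx".

nuhgx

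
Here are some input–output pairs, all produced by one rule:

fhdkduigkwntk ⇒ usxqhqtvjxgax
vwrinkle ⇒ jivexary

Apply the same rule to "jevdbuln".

The transformation: swap each adjacent pair of characters (1↔2, 3↔4, ...), then shift every letter 13 places forward in the alphabet (wrapping around) — i.e. ROT13.
For "jevdbuln", step one produces "ejdvubnl"; step two turns that into "rwqihoay".

rwqihoay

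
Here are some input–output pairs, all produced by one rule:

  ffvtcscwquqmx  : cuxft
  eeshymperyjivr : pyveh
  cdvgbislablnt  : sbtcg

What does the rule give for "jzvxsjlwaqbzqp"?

lqqjx

In each case the input is transformed by: keep one character in every 3, starting at position 1 (positions 1st, 4th, 7th, ...), then move the last 3 characters to the front (rotate right by 3).
Working it through for "jzvxsjlwaqbzqp": intermediate "jxlqq", final "lqqjx".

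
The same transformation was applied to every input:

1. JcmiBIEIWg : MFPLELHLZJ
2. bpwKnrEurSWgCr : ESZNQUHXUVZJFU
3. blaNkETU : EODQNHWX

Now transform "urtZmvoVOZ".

XUWCPYRYRC

What's happening: shift every letter 3 places forward in the alphabet (wrapping around), then convert every letter to uppercase.
Applying both steps to "urtZmvoVOZ": "xuwCpyrYRC", then "XUWCPYRYRC".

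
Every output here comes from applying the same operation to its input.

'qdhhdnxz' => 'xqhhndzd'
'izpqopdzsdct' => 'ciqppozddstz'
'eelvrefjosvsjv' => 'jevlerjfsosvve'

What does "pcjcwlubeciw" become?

The rule is to swap each adjacent pair of characters (1↔2, 3↔4, ...), then swap the first and last characters.
For "pcjcwlubeciw" the result is "ipcjlwbucewc".

ipcjlwbucewc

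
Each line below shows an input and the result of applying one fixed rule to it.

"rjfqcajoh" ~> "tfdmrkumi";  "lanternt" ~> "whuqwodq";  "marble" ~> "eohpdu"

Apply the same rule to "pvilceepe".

The transformation: move the first 3 characters to the end (rotate left by 3), then shift every letter 3 places forward in the alphabet (wrapping around).
"pvilceepe" → "lceepepvi" → "ofhhshsyl".

ofhhshsyl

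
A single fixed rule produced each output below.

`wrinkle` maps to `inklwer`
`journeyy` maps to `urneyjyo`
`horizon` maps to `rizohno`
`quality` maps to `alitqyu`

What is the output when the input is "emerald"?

eraledm

In each case the input is transformed by: swap the first and last characters, then move the first 2 characters to the end (rotate left by 2).
Starting from "emerald": after the first operation, "dmerale"; after the second, "eraledm".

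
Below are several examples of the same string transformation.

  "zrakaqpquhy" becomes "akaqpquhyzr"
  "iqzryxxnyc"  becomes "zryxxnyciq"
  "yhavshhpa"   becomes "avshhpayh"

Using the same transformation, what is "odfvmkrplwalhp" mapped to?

fvmkrplwalhpod

The pattern: move the first 2 characters to the end (rotate left by 2).
For "odfvmkrplwalhp" the result is "fvmkrplwalhpod".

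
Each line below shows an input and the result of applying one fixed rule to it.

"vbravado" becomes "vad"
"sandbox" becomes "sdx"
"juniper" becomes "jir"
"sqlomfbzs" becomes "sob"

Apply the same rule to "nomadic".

nac

The rule is to keep one character in every 3, starting at position 1 (positions 1st, 4th, 7th, ...).
For "nomadic" the result is "nac".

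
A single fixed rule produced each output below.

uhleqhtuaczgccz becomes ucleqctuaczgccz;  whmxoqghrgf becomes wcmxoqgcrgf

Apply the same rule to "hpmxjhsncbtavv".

cpmxjcsncbtavv

The rule is to replace every "h" with "c".
So "hpmxjhsncbtavv" becomes "cpmxjcsncbtavv".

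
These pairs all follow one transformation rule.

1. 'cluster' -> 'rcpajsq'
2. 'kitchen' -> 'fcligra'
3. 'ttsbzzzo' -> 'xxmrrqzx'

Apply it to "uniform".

mpkslgd

The transformation: move the last 3 characters to the front (rotate right by 3), then shift every letter 2 places backward in the alphabet (wrapping around).
Applying both steps to "uniform": "ormunif", then "mpkslgd".
(Check on "ttsbzzzo": → "zzottsbz" → "xxmrrqzx" ✓)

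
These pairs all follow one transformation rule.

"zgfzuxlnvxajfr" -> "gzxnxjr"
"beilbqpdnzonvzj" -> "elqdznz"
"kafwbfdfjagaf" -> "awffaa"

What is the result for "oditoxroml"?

dtxol

The pattern: keep every other character starting from the second (positions 2nd, 4th, 6th, ...).
Applying that to "oditoxroml" gives "dtxol".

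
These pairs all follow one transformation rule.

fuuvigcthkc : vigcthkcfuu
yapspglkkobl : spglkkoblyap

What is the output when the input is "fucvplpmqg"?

The rule is to move the first 3 characters to the end (rotate left by 3).
On "fucvplpmqg" that produces "vplpmqgfuc".

vplpmqgfuc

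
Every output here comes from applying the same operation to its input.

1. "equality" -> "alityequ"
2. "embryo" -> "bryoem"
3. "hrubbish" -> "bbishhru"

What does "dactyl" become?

Looking at the pairs, the operation is to swap the front and back halves of the string, then move the last character to the front.
On "dactyl": the first step gives "tyldac", and the second then gives "ctylda".

ctylda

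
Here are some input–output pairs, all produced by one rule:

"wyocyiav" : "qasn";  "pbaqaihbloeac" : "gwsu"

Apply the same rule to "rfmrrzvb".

In each case the input is transformed by: shift every letter 8 places backward in the alphabet (wrapping around), then keep only the last 4 characters.
Working it through for "rfmrrzvb": intermediate "jxejjrnt", final "jrnt".

jrnt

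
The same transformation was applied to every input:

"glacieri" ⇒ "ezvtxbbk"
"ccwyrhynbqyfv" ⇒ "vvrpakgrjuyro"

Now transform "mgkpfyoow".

The transformation: swap each adjacent pair of characters (1↔2, 3↔4, ...), then shift every letter 7 places backward in the alphabet (wrapping around).
Starting from "mgkpfyoow": after the first operation, "gmpkyfoow"; after the second, "zfidryhhp".

zfidryhhp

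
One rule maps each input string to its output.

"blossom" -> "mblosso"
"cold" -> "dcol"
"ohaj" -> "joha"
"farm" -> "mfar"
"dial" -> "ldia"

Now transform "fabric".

cfabri

Each output is the input with this applied: move the last character to the front.
So "fabric" becomes "cfabri".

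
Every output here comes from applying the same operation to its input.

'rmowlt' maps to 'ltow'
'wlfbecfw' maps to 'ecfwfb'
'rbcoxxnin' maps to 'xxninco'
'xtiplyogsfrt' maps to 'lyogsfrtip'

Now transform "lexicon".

conxi

The pattern: delete the first 2 characters, then move the first 2 characters to the end (rotate left by 2).
Starting from "lexicon": after the first operation, "xicon"; after the second, "conxi".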